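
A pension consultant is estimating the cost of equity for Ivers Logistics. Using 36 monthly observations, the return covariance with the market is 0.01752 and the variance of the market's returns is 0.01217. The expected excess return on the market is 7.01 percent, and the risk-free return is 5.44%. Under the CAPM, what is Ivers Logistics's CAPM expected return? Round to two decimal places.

β = Cov(R_i, R_m) / Var(R_m) = 0.01752 / 0.01217 = 1.4396
E(R) = R_f + β × MRP = 5.44% + 1.4396 × 7.01% = 15.53%

15.53%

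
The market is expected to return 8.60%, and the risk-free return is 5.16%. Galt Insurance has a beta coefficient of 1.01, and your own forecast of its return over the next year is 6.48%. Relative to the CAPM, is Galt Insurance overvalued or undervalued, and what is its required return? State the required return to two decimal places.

Overvalued; required return 8.63%

MRP = 8.60% − 5.16% = 3.44%
Required return = R_f + β·MRP = 5.16% + 1.01 × 3.44% = 8.63%
Forecast 6.48% < required 8.63% → the stock plots below the SML → overvalued.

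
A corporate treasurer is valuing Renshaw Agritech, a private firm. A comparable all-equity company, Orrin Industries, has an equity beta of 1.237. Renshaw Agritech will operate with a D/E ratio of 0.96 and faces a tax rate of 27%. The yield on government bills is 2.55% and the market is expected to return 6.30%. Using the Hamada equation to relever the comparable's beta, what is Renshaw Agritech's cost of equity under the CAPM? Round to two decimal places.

10.44%

β_L = β_U × [1 + (1 − t)(D/E)] = 1.237 × [1 + (1 − 0.27) × 0.96]
    = 1.237 × [1 + 0.73 × 0.96] = 1.237 × 1.7008 = 2.1039
MRP = 6.30% − 2.55% = 3.75%
E(R) = R_f + β_L × MRP = 2.55% + 2.1039 × 3.75% = 10.44%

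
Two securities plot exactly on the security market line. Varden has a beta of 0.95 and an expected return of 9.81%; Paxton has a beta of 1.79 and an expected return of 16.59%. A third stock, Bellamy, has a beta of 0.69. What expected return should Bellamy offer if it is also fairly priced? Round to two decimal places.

MRP (SML slope) = (16.59% − 9.81%) / (1.79 − 0.95) = 6.78% / 0.84 = 8.0714%
R_f (intercept) = 9.81% − 0.95 × 8.0714% = 2.1422%
E(R_Bellamy) = R_f + β × MRP = 2.1422% + 0.69 × 8.0714% = 7.71%

7.71%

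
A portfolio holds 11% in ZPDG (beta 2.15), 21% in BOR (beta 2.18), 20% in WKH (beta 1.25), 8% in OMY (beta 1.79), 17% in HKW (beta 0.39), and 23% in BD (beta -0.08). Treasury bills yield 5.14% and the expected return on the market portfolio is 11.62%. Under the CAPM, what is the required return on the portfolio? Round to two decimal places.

β_P = Σ w_i β_i = 0.11×2.15 + 0.21×2.18 + 0.20×1.25 + 0.08×1.79 + 0.17×0.39 + 0.23×-0.08 = 1.1354
MRP = 11.62% − 5.14% = 6.48%
E(R_P) = R_f + β_P × MRP = 5.14% + 1.1354 × 6.48% = 12.50%

12.50%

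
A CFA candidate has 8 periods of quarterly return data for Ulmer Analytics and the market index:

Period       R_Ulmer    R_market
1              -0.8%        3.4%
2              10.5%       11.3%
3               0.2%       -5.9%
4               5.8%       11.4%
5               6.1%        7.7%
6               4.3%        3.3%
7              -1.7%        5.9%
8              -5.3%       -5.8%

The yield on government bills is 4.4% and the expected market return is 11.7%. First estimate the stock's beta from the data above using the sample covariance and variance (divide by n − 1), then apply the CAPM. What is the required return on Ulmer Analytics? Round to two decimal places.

Mean R_i = (-0.8 + 10.5 + 0.2 + 5.8 + 6.1 + 4.3 − 1.7 − 5.3) / 8 = 2.3875%
Mean R_m = (3.4 + 11.3 − 5.9 + 11.4 + 7.7 + 3.3 + 5.9 − 5.8) / 8 = 3.9125%
Σ(R_i − R̄_i)(R_m − R̄_m) = 188.0113  ⇒  Cov = 188.0113 / 7 = 26.8588
Σ(R_m − R̄_m)² = 320.1888  ⇒  Var(R_m) = 320.1888 / 7 = 45.7413
β = Cov / Var(R_m) = 26.8588 / 45.7413 = 0.5872
MRP = 11.7% − 4.4% = 7.30%
E(R) = R_f + β × MRP = 4.4% + 0.5872 × 7.3% = 8.69%

8.69%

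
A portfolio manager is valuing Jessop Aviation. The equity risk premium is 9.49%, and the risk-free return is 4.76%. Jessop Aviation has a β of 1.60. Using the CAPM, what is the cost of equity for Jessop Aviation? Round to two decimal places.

E(R) = R_f + β × MRP = 4.76% + 1.60 × 9.49% = 19.94%

19.94%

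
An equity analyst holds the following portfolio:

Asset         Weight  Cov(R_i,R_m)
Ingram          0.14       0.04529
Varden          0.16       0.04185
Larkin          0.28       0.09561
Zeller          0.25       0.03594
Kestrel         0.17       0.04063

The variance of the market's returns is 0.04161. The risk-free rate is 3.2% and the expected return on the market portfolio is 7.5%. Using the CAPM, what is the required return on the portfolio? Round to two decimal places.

8.96%

β_Ingram = 0.04529 / 0.04161 = 1.0884
β_Varden = 0.04185 / 0.04161 = 1.0058
β_Larkin = 0.09561 / 0.04161 = 2.2978
β_Zeller = 0.03594 / 0.04161 = 0.8637
β_Kestrel = 0.04063 / 0.04161 = 0.9764
β_P = Σ w_i β_i = 0.14×1.0884 + 0.16×1.0058 + 0.28×2.2978 + 0.25×0.8637 + 0.17×0.9764 = 1.3386
MRP = 7.5% − 3.2% = 4.30%
E(R_P) = R_f + β_P × MRP = 3.2% + 1.3386 × 4.3% = 8.96%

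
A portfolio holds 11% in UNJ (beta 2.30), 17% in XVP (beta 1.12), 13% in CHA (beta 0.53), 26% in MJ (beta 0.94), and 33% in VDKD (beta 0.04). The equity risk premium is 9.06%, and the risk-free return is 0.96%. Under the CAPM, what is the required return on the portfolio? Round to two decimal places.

7.94%

β_P = Σ w_i β_i = 0.11×2.30 + 0.17×1.12 + 0.13×0.53 + 0.26×0.94 + 0.33×0.04 = 0.7699
E(R_P) = R_f + β_P × MRP = 0.96% + 0.7699 × 9.06% = 7.94%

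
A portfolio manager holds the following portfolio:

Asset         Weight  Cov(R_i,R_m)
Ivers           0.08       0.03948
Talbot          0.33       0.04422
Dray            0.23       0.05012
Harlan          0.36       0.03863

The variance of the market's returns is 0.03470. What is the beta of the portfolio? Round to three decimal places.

β_Ivers = 0.03948 / 0.03470 = 1.1378
β_Talbot = 0.04422 / 0.03470 = 1.2744
β_Dray = 0.05012 / 0.03470 = 1.4444
β_Harlan = 0.03863 / 0.03470 = 1.1133
β_P = Σ w_i β_i = 0.08×1.1378 + 0.33×1.2744 + 0.23×1.4444 + 0.36×1.1133 = 1.2446

1.245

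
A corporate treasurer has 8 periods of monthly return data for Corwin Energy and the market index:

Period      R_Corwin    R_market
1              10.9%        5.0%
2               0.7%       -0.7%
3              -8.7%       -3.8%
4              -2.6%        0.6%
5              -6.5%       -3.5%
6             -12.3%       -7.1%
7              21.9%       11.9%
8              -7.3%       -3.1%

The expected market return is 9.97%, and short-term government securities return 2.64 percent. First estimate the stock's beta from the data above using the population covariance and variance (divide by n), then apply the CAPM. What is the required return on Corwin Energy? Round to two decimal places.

Mean R_i = (10.9 + 0.7 − 8.7 − 2.6 − 6.5 − 12.3 + 21.9 − 7.3) / 8 = -0.4875%
Mean R_m = (5.0 − 0.7 − 3.8 + 0.6 − 3.5 − 7.1 + 11.9 − 3.1) / 8 = -0.0875%
Σ(R_i − R̄_i)(R_m − R̄_m) = 478.4888  ⇒  Cov = 478.4888 / 8 = 59.8111
Σ(R_m − R̄_m)² = 254.1088  ⇒  Var(R_m) = 254.1088 / 8 = 31.7636
β = Cov / Var(R_m) = 59.8111 / 31.7636 = 1.8830
MRP = 9.97% − 2.64% = 7.33%
E(R) = R_f + β × MRP = 2.64% + 1.8830 × 7.33% = 16.44%

16.44%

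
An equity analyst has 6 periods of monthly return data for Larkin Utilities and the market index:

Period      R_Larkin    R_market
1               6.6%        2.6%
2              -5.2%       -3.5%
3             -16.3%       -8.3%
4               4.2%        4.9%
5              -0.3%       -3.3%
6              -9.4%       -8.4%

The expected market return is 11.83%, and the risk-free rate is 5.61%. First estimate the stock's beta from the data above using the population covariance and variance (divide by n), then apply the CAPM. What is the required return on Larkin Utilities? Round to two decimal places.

14.56%

Mean R_i = (6.6 − 5.2 − 16.3 + 4.2 − 0.3 − 9.4) / 6 = -3.4000%
Mean R_m = (2.6 − 3.5 − 8.3 + 4.9 − 3.3 − 8.4) / 6 = -2.6667%
Σ(R_i − R̄_i)(R_m − R̄_m) = 216.7800  ⇒  Cov = 216.7800 / 6 = 36.1300
Σ(R_m − R̄_m)² = 150.6933  ⇒  Var(R_m) = 150.6933 / 6 = 25.1156
β = Cov / Var(R_m) = 36.1300 / 25.1156 = 1.4385
MRP = 11.83% − 5.61% = 6.22%
E(R) = R_f + β × MRP = 5.61% + 1.4385 × 6.22% = 14.56%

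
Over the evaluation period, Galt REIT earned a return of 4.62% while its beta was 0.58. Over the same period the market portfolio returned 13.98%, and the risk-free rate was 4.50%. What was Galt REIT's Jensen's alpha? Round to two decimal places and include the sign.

Market excess return = 13.98% − 4.50% = 9.48%
CAPM benchmark = R_f + β(R_m − R_f) = 4.50% + 0.58 × 9.48% = 9.9984%
α = actual − benchmark = 4.62% − 9.9984% = -5.38%

-5.38%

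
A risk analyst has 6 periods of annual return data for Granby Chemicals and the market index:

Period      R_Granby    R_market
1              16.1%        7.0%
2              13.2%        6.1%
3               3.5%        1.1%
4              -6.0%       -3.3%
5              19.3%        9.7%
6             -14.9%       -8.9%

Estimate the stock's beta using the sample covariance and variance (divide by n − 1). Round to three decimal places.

Mean R_i = (16.1 + 13.2 + 3.5 − 6.0 + 19.3 − 14.9) / 6 = 5.2000%
Mean R_m = (7.0 + 6.1 + 1.1 − 3.3 + 9.7 − 8.9) / 6 = 1.9500%
Σ(R_i − R̄_i)(R_m − R̄_m) = 475.8500  ⇒  Cov = 475.8500 / 5 = 95.1700
Σ(R_m − R̄_m)² = 248.7950  ⇒  Var(R_m) = 248.7950 / 5 = 49.7590
β = Cov / Var(R_m) = 95.1700 / 49.7590 = 1.9126

1.913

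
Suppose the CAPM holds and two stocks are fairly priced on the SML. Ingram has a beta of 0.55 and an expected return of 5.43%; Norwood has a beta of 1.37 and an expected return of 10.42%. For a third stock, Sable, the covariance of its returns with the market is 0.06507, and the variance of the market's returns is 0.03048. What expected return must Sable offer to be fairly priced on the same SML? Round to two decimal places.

MRP = (10.42% − 5.43%) / (1.37 − 0.55) = 6.0854%
R_f = 5.43% − 0.55 × 6.0854% = 2.0830%
β_Sable = Cov / Var(R_m) = 0.06507 / 0.03048 = 2.1348
E(R_Sable) = R_f + β × MRP = 2.0830% + 2.1348 × 6.0854% = 15.07%

15.07%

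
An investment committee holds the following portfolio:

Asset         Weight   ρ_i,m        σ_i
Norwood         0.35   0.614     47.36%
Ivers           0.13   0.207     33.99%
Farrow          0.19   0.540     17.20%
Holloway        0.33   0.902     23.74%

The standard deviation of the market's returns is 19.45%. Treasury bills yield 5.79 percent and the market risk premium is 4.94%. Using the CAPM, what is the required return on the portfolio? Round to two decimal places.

β_Norwood = 0.614 × 47.36% / 19.45% = 1.4951
β_Ivers = 0.207 × 33.99% / 19.45% = 0.3617
β_Farrow = 0.540 × 17.20% / 19.45% = 0.4775
β_Holloway = 0.902 × 23.74% / 19.45% = 1.1010
β_P = Σ w_i β_i = 0.35×1.4951 + 0.13×0.3617 + 0.19×0.4775 + 0.33×1.1010 = 1.0244
E(R_P) = R_f + β_P × MRP = 5.79% + 1.0244 × 4.94% = 10.85%

10.85%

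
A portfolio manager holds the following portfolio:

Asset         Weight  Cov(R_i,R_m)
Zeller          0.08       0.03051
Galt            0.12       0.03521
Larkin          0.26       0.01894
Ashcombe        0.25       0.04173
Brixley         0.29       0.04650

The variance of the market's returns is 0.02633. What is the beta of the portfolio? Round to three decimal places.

β_Zeller = 0.03051 / 0.02633 = 1.1588
β_Galt = 0.03521 / 0.02633 = 1.3373
β_Larkin = 0.01894 / 0.02633 = 0.7193
β_Ashcombe = 0.04173 / 0.02633 = 1.5849
β_Brixley = 0.04650 / 0.02633 = 1.7660
β_P = Σ w_i β_i = 0.08×1.1588 + 0.12×1.3373 + 0.26×0.7193 + 0.25×1.5849 + 0.29×1.7660 = 1.3486

1.349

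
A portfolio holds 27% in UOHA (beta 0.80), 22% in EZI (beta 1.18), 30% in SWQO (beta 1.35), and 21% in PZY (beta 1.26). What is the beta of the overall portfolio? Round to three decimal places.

1.145

β_P = Σ w_i β_i = 0.27×0.80 + 0.22×1.18 + 0.30×1.35 + 0.21×1.26 = 1.1452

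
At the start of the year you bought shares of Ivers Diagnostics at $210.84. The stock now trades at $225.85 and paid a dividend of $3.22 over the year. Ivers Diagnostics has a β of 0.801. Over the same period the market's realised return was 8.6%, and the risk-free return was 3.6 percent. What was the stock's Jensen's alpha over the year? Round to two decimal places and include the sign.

Realised HPR = (P1 + D1 − P0) / P0 = (225.85 + 3.22 − 210.84) / 210.84 = 18.23 / 210.84 = 8.6464%
MRP = 8.6% − 3.6% = 5.00%
CAPM required = R_f + β·MRP = 3.6% + 0.801 × 5.0% = 7.6050%
α = realised − required = 8.6464% − 7.6050% = +1.04%

+1.04%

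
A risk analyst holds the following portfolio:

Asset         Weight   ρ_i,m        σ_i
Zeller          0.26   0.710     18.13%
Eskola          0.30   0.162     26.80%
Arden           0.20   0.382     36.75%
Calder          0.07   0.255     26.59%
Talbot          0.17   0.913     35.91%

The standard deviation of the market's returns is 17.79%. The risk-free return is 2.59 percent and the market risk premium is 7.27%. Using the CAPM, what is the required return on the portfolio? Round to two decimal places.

8.11%

β_Zeller = 0.710 × 18.13% / 17.79% = 0.7236
β_Eskola = 0.162 × 26.80% / 17.79% = 0.2440
β_Arden = 0.382 × 36.75% / 17.79% = 0.7891
β_Calder = 0.255 × 26.59% / 17.79% = 0.3811
β_Talbot = 0.913 × 35.91% / 17.79% = 1.8429
β_P = Σ w_i β_i = 0.26×0.7236 + 0.30×0.2440 + 0.20×0.7891 + 0.07×0.3811 + 0.17×1.8429 = 0.7591
E(R_P) = R_f + β_P × MRP = 2.59% + 0.7591 × 7.27% = 8.11%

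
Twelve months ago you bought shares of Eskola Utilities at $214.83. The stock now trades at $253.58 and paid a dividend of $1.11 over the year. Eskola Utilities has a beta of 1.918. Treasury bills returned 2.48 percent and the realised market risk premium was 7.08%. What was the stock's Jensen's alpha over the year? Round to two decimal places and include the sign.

Realised HPR = (P1 + D1 − P0) / P0 = (253.58 + 1.11 − 214.83) / 214.83 = 39.86 / 214.83 = 18.5542%
CAPM required = R_f + β·MRP = 2.48% + 1.918 × 7.08% = 16.05944%
α = realised − required = 18.5542% − 16.05944% = +2.49%

+2.49%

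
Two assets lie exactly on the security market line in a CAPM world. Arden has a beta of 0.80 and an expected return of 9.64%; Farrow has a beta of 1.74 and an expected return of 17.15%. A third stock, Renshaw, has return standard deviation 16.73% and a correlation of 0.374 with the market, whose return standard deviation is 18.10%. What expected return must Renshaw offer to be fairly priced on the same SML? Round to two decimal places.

6.01%

MRP = (17.15% − 9.64%) / (1.74 − 0.80) = 7.9894%
R_f = 9.64% − 0.80 × 7.9894% = 3.2485%
β_Renshaw = ρ·σ_i/σ_m = 0.374 × 16.73 / 18.10 = 0.3457
E(R_Renshaw) = R_f + β × MRP = 3.2485% + 0.3457 × 7.9894% = 6.01%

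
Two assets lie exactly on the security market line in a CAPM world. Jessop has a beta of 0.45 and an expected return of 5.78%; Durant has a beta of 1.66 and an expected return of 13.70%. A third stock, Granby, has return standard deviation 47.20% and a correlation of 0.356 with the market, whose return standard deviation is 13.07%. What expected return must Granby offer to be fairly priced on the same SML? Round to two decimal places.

11.25%

MRP = (13.70% − 5.78%) / (1.66 − 0.45) = 6.5455%
R_f = 5.78% − 0.45 × 6.5455% = 2.8345%
β_Granby = ρ·σ_i/σ_m = 0.356 × 47.20 / 13.07 = 1.2856
E(R_Granby) = R_f + β × MRP = 2.8345% + 1.2856 × 6.5455% = 11.25%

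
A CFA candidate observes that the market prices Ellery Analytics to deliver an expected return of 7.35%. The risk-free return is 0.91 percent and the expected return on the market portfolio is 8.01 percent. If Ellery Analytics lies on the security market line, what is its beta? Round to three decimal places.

0.907

MRP = 8.01% − 0.91% = 7.10%
β = (E(R) − R_f) / MRP = (7.35% − 0.91%) / 7.10% = 6.44% / 7.10% = 0.907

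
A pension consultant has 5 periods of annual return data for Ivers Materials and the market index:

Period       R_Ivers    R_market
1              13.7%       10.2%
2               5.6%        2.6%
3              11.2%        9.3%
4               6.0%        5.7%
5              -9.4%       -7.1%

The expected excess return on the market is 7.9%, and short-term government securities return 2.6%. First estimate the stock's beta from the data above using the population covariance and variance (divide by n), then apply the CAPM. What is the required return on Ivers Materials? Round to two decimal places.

12.64%

Mean R_i = (13.7 + 5.6 + 11.2 + 6.0 − 9.4) / 5 = 5.4200%
Mean R_m = (10.2 + 2.6 + 9.3 + 5.7 − 7.1) / 5 = 4.1400%
Σ(R_i − R̄_i)(R_m − R̄_m) = 247.2060  ⇒  Cov = 247.2060 / 5 = 49.4412
Σ(R_m − R̄_m)² = 194.4920  ⇒  Var(R_m) = 194.4920 / 5 = 38.8984
β = Cov / Var(R_m) = 49.4412 / 38.8984 = 1.2710
E(R) = R_f + β × MRP = 2.6% + 1.2710 × 7.9% = 12.64%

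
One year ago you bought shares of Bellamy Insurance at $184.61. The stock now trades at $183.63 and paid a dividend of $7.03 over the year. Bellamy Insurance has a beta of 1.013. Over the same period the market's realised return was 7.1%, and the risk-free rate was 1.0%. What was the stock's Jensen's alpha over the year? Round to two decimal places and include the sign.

Realised HPR = (P1 + D1 − P0) / P0 = (183.63 + 7.03 − 184.61) / 184.61 = 6.05 / 184.61 = 3.2772%
MRP = 7.1% − 1.0% = 6.10%
CAPM required = R_f + β·MRP = 1.0% + 1.013 × 6.1% = 7.1793%
α = realised − required = 3.2772% − 7.1793% = -3.90%

-3.90%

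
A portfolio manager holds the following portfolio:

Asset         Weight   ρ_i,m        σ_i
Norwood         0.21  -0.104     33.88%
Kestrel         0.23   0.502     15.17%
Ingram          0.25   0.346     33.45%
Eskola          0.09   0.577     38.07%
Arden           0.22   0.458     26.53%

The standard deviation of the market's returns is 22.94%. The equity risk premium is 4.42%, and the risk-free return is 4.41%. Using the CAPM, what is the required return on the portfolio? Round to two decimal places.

β_Norwood = -0.104 × 33.88% / 22.94% = -0.1536
β_Kestrel = 0.502 × 15.17% / 22.94% = 0.3320
β_Ingram = 0.346 × 33.45% / 22.94% = 0.5045
β_Eskola = 0.577 × 38.07% / 22.94% = 0.9576
β_Arden = 0.458 × 26.53% / 22.94% = 0.5297
β_P = Σ w_i β_i = 0.21×-0.1536 + 0.23×0.3320 + 0.25×0.5045 + 0.09×0.9576 + 0.22×0.5297 = 0.3729
E(R_P) = R_f + β_P × MRP = 4.41% + 0.3729 × 4.42% = 6.06%

6.06%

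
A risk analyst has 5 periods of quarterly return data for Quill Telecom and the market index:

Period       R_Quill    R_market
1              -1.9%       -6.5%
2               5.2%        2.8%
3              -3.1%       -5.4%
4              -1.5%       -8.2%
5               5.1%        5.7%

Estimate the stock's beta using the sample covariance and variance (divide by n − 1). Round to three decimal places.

Mean R_i = (-1.9 + 5.2 − 3.1 − 1.5 + 5.1) / 5 = 0.7600%
Mean R_m = (-6.5 + 2.8 − 5.4 − 8.2 + 5.7) / 5 = -2.3200%
Σ(R_i − R̄_i)(R_m − R̄_m) = 93.8360  ⇒  Cov = 93.8360 / 4 = 23.4590
Σ(R_m − R̄_m)² = 152.0680  ⇒  Var(R_m) = 152.0680 / 4 = 38.0170
β = Cov / Var(R_m) = 23.4590 / 38.0170 = 0.6171

0.617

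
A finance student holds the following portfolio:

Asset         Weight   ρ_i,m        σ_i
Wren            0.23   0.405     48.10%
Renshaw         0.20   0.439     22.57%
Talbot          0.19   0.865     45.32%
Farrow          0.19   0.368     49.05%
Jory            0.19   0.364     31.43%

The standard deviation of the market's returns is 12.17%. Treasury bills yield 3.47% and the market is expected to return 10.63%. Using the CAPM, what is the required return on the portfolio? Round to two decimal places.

β_Wren = 0.405 × 48.10% / 12.17% = 1.6007
β_Renshaw = 0.439 × 22.57% / 12.17% = 0.8142
β_Talbot = 0.865 × 45.32% / 12.17% = 3.2212
β_Farrow = 0.368 × 49.05% / 12.17% = 1.4832
β_Jory = 0.364 × 31.43% / 12.17% = 0.9401
β_P = Σ w_i β_i = 0.23×1.6007 + 0.20×0.8142 + 0.19×3.2212 + 0.19×1.4832 + 0.19×0.9401 = 1.6035
MRP = 10.63% − 3.47% = 7.16%
E(R_P) = R_f + β_P × MRP = 3.47% + 1.6035 × 7.16% = 14.95%

14.95%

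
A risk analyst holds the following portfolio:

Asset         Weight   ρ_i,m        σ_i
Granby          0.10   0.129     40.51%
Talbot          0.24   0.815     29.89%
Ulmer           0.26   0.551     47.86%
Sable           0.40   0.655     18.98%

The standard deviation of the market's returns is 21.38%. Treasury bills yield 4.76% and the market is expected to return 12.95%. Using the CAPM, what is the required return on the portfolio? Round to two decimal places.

β_Granby = 0.129 × 40.51% / 21.38% = 0.2444
β_Talbot = 0.815 × 29.89% / 21.38% = 1.1394
β_Ulmer = 0.551 × 47.86% / 21.38% = 1.2334
β_Sable = 0.655 × 18.98% / 21.38% = 0.5815
β_P = Σ w_i β_i = 0.10×0.2444 + 0.24×1.1394 + 0.26×1.2334 + 0.40×0.5815 = 0.8512
MRP = 12.95% − 4.76% = 8.19%
E(R_P) = R_f + β_P × MRP = 4.76% + 0.8512 × 8.19% = 11.73%

11.73%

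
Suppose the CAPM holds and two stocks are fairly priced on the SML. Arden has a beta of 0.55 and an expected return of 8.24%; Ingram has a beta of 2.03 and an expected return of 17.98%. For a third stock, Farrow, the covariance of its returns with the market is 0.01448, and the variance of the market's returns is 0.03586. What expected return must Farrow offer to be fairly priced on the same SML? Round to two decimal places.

MRP = (17.98% − 8.24%) / (2.03 − 0.55) = 6.5811%
R_f = 8.24% − 0.55 × 6.5811% = 4.6204%
β_Farrow = Cov / Var(R_m) = 0.01448 / 0.03586 = 0.4038
E(R_Farrow) = R_f + β × MRP = 4.6204% + 0.4038 × 6.5811% = 7.28%

7.28%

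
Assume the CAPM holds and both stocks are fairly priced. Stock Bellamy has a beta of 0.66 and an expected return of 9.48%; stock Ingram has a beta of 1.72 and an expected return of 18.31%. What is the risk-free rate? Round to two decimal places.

Both satisfy E(R) = R_f + β·MRP, so the slope of the SML is
MRP = (18.31% − 9.48%) / (1.72 − 0.66) = 8.83% / 1.06 = 8.3302%
R_f = E(R_Bellamy) − β_Bellamy·MRP = 9.48% − 0.66 × 8.3302% = 3.9821%

3.98%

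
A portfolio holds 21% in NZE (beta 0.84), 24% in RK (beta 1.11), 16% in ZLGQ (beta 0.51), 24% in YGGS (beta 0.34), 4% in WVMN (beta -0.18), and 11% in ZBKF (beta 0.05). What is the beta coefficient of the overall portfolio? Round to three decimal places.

β_P = Σ w_i β_i = 0.21×0.84 + 0.24×1.11 + 0.16×0.51 + 0.24×0.34 + 0.04×-0.18 + 0.11×0.05 = 0.6043

0.604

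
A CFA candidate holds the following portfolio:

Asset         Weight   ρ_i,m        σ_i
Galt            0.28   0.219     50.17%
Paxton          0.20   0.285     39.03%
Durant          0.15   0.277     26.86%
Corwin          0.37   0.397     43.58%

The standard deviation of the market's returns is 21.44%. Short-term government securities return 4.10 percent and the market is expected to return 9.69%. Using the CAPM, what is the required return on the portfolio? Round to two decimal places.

β_Galt = 0.219 × 50.17% / 21.44% = 0.5125
β_Paxton = 0.285 × 39.03% / 21.44% = 0.5188
β_Durant = 0.277 × 26.86% / 21.44% = 0.3470
β_Corwin = 0.397 × 43.58% / 21.44% = 0.8070
β_P = Σ w_i β_i = 0.28×0.5125 + 0.20×0.5188 + 0.15×0.3470 + 0.37×0.8070 = 0.5979
MRP = 9.69% − 4.10% = 5.59%
E(R_P) = R_f + β_P × MRP = 4.10% + 0.5979 × 5.59% = 7.44%

7.44%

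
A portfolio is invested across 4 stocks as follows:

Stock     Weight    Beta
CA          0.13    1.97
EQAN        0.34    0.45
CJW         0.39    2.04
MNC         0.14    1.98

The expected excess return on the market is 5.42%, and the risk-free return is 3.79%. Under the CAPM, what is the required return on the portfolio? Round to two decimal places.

β_P = Σ w_i β_i = 0.13×1.97 + 0.34×0.45 + 0.39×2.04 + 0.14×1.98 = 1.4819
E(R_P) = R_f + β_P × MRP = 3.79% + 1.4819 × 5.42% = 11.82%

11.82%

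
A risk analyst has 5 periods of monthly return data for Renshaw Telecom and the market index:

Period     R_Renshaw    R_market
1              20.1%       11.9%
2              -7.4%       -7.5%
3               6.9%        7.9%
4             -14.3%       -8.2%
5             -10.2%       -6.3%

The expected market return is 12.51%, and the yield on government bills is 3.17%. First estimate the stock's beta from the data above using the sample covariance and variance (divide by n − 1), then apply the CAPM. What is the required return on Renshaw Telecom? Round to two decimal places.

16.65%

Mean R_i = (20.1 − 7.4 + 6.9 − 14.3 − 10.2) / 5 = -0.9800%
Mean R_m = (11.9 − 7.5 + 7.9 − 8.2 − 6.3) / 5 = -0.4400%
Σ(R_i − R̄_i)(R_m − R̄_m) = 528.5640  ⇒  Cov = 528.5640 / 4 = 132.1410
Σ(R_m − R̄_m)² = 366.2320  ⇒  Var(R_m) = 366.2320 / 4 = 91.5580
β = Cov / Var(R_m) = 132.1410 / 91.5580 = 1.4432
MRP = 12.51% − 3.17% = 9.34%
E(R) = R_f + β × MRP = 3.17% + 1.4432 × 9.34% = 16.65%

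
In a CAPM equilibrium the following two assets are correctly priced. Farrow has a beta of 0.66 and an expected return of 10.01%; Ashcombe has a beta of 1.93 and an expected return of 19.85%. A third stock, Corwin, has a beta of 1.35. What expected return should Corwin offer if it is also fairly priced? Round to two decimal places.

15.36%

MRP (SML slope) = (19.85% − 10.01%) / (1.93 − 0.66) = 9.84% / 1.27 = 7.7480%
R_f (intercept) = 10.01% − 0.66 × 7.7480% = 4.8963%
E(R_Corwin) = R_f + β × MRP = 4.8963% + 1.35 × 7.7480% = 15.36%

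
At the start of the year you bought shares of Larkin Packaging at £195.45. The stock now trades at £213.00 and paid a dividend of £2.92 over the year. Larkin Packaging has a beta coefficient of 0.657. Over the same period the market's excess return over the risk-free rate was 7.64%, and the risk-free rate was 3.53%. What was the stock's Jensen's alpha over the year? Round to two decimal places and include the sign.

+1.92%

Realised HPR = (P1 + D1 − P0) / P0 = (213.00 + 2.92 − 195.45) / 195.45 = 20.47 / 195.45 = 10.4733%
CAPM required = R_f + β·MRP = 3.53% + 0.657 × 7.64% = 8.54948%
α = realised − required = 10.4733% − 8.54948% = +1.92%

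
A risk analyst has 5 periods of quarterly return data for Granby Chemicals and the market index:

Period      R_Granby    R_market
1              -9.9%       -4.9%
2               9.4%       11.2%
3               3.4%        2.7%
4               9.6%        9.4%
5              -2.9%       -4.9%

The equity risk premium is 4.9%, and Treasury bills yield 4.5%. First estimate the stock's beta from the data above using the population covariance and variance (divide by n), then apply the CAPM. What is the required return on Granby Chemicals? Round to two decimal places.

Mean R_i = (-9.9 + 9.4 + 3.4 + 9.6 − 2.9) / 5 = 1.9200%
Mean R_m = (-4.9 + 11.2 + 2.7 + 9.4 − 4.9) / 5 = 2.7000%
Σ(R_i − R̄_i)(R_m − R̄_m) = 241.5000  ⇒  Cov = 241.5000 / 5 = 48.3000
Σ(R_m − R̄_m)² = 232.6600  ⇒  Var(R_m) = 232.6600 / 5 = 46.5320
β = Cov / Var(R_m) = 48.3000 / 46.5320 = 1.0380
E(R) = R_f + β × MRP = 4.5% + 1.0380 × 4.9% = 9.59%

9.59%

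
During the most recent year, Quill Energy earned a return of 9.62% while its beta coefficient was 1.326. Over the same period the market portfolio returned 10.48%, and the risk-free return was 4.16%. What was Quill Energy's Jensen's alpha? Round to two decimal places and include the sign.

-2.92%

Market excess return = 10.48% − 4.16% = 6.32%
CAPM benchmark = R_f + β(R_m − R_f) = 4.16% + 1.326 × 6.32% = 12.54032%
α = actual − benchmark = 9.62% − 12.54032% = -2.92%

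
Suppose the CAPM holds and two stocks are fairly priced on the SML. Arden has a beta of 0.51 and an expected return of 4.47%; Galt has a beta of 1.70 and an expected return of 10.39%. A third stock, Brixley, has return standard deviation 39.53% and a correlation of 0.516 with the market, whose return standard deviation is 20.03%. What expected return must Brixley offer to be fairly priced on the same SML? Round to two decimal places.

7.00%

MRP = (10.39% − 4.47%) / (1.70 − 0.51) = 4.9748%
R_f = 4.47% − 0.51 × 4.9748% = 1.9329%
β_Brixley = ρ·σ_i/σ_m = 0.516 × 39.53 / 20.03 = 1.0183
E(R_Brixley) = R_f + β × MRP = 1.9329% + 1.0183 × 4.9748% = 7.00%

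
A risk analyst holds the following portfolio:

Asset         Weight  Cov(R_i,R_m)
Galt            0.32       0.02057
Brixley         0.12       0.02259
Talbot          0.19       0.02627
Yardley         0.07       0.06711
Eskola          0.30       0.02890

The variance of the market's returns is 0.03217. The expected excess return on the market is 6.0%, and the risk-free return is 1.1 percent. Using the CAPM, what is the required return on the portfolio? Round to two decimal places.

β_Galt = 0.02057 / 0.03217 = 0.6394
β_Brixley = 0.02259 / 0.03217 = 0.7022
β_Talbot = 0.02627 / 0.03217 = 0.8166
β_Yardley = 0.06711 / 0.03217 = 2.0861
β_Eskola = 0.02890 / 0.03217 = 0.8984
β_P = Σ w_i β_i = 0.32×0.6394 + 0.12×0.7022 + 0.19×0.8166 + 0.07×2.0861 + 0.30×0.8984 = 0.8596
E(R_P) = R_f + β_P × MRP = 1.1% + 0.8596 × 6.0% = 6.26%

6.26%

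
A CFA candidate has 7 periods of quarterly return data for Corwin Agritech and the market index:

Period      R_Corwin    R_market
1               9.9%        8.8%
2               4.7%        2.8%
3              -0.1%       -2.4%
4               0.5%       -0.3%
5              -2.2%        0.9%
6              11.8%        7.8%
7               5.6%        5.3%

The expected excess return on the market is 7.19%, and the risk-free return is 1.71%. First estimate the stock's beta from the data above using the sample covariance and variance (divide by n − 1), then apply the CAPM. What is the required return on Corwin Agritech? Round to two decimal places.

Mean R_i = (9.9 + 4.7 − 0.1 + 0.5 − 2.2 + 11.8 + 5.6) / 7 = 4.3143%
Mean R_m = (8.8 + 2.8 − 2.4 − 0.3 + 0.9 + 7.8 + 5.3) / 7 = 3.2714%
Σ(R_i − R̄_i)(R_m − R̄_m) = 121.3129  ⇒  Cov = 121.3129 / 6 = 20.2188
Σ(R_m − R̄_m)² = 105.9543  ⇒  Var(R_m) = 105.9543 / 6 = 17.6591
β = Cov / Var(R_m) = 20.2188 / 17.6591 = 1.1450
E(R) = R_f + β × MRP = 1.71% + 1.1450 × 7.19% = 9.94%

9.94%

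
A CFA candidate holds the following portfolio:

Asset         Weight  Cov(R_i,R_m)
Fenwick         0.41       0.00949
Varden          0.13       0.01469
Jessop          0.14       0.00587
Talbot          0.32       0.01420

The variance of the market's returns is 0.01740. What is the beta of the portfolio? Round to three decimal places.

0.642

β_Fenwick = 0.00949 / 0.01740 = 0.5454
β_Varden = 0.01469 / 0.01740 = 0.8443
β_Jessop = 0.00587 / 0.01740 = 0.3374
β_Talbot = 0.01420 / 0.01740 = 0.8161
β_P = Σ w_i β_i = 0.41×0.5454 + 0.13×0.8443 + 0.14×0.3374 + 0.32×0.8161 = 0.6418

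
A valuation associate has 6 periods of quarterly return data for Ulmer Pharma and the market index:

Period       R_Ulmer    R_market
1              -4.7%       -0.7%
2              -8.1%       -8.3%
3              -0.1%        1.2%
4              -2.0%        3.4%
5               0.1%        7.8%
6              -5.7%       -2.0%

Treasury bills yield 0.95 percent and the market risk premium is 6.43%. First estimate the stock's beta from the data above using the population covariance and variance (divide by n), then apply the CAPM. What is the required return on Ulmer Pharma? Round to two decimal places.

Mean R_i = (-4.7 − 8.1 − 0.1 − 2.0 + 0.1 − 5.7) / 6 = -3.4167%
Mean R_m = (-0.7 − 8.3 + 1.2 + 3.4 + 7.8 − 2.0) / 6 = 0.2333%
Σ(R_i − R̄_i)(R_m − R̄_m) = 80.5633  ⇒  Cov = 80.5633 / 6 = 13.4272
Σ(R_m − R̄_m)² = 146.8933  ⇒  Var(R_m) = 146.8933 / 6 = 24.4822
β = Cov / Var(R_m) = 13.4272 / 24.4822 = 0.5484
E(R) = R_f + β × MRP = 0.95% + 0.5484 × 6.43% = 4.48%

4.48%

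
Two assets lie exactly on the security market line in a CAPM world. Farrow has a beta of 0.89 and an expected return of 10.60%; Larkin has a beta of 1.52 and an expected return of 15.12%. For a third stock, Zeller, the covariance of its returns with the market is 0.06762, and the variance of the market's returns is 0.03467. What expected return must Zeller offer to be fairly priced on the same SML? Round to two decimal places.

18.21%

MRP = (15.12% − 10.60%) / (1.52 − 0.89) = 7.1746%
R_f = 10.60% − 0.89 × 7.1746% = 4.2146%
β_Zeller = Cov / Var(R_m) = 0.06762 / 0.03467 = 1.9504
E(R_Zeller) = R_f + β × MRP = 4.2146% + 1.9504 × 7.1746% = 18.21%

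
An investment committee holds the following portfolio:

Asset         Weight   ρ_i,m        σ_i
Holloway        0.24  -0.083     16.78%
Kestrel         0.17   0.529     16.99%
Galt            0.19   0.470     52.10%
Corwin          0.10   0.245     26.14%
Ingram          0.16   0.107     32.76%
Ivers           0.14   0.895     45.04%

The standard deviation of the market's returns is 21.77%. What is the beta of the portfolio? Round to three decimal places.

β_Holloway = -0.083 × 16.78% / 21.77% = -0.0640
β_Kestrel = 0.529 × 16.99% / 21.77% = 0.4128
β_Galt = 0.470 × 52.10% / 21.77% = 1.1248
β_Corwin = 0.245 × 26.14% / 21.77% = 0.2942
β_Ingram = 0.107 × 32.76% / 21.77% = 0.1610
β_Ivers = 0.895 × 45.04% / 21.77% = 1.8517
β_P = Σ w_i β_i = 0.24×-0.0640 + 0.17×0.4128 + 0.19×1.1248 + 0.10×0.2942 + 0.16×0.1610 + 0.14×1.8517 = 0.5829

0.583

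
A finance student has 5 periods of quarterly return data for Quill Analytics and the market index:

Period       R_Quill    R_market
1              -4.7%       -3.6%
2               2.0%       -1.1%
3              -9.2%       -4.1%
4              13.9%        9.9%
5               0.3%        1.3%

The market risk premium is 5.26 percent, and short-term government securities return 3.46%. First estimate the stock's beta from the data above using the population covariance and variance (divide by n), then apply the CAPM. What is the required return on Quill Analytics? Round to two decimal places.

Mean R_i = (-4.7 + 2.0 − 9.2 + 13.9 + 0.3) / 5 = 0.4600%
Mean R_m = (-3.6 − 1.1 − 4.1 + 9.9 + 1.3) / 5 = 0.4800%
Σ(R_i − R̄_i)(R_m − R̄_m) = 189.3360  ⇒  Cov = 189.3360 / 5 = 37.8672
Σ(R_m − R̄_m)² = 129.5280  ⇒  Var(R_m) = 129.5280 / 5 = 25.9056
β = Cov / Var(R_m) = 37.8672 / 25.9056 = 1.4617
E(R) = R_f + β × MRP = 3.46% + 1.4617 × 5.26% = 11.15%

11.15%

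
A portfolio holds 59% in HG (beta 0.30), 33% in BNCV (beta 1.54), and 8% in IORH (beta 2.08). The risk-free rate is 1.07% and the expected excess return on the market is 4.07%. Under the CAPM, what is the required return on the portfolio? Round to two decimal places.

4.54%

β_P = Σ w_i β_i = 0.59×0.30 + 0.33×1.54 + 0.08×2.08 = 0.8516
E(R_P) = R_f + β_P × MRP = 1.07% + 0.8516 × 4.07% = 4.54%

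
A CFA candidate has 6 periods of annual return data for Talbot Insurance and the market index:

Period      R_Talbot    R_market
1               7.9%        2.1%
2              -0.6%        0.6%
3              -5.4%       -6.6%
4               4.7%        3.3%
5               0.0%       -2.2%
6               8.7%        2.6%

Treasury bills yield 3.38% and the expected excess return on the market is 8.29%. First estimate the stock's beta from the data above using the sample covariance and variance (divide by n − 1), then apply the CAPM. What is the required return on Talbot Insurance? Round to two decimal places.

Mean R_i = (7.9 − 0.6 − 5.4 + 4.7 + 0.0 + 8.7) / 6 = 2.5500%
Mean R_m = (2.1 + 0.6 − 6.6 + 3.3 − 2.2 + 2.6) / 6 = -0.0333%
Σ(R_i − R̄_i)(R_m − R̄_m) = 90.5100  ⇒  Cov = 90.5100 / 5 = 18.1020
Σ(R_m − R̄_m)² = 70.8133  ⇒  Var(R_m) = 70.8133 / 5 = 14.1627
β = Cov / Var(R_m) = 18.1020 / 14.1627 = 1.2781
E(R) = R_f + β × MRP = 3.38% + 1.2781 × 8.29% = 13.98%

13.98%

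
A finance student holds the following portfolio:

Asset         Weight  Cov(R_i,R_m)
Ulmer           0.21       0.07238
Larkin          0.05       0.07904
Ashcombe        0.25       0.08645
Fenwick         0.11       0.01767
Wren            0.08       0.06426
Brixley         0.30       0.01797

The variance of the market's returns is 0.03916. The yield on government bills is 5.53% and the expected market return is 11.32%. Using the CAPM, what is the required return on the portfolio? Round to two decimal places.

13.40%

β_Ulmer = 0.07238 / 0.03916 = 1.8483
β_Larkin = 0.07904 / 0.03916 = 2.0184
β_Ashcombe = 0.08645 / 0.03916 = 2.2076
β_Fenwick = 0.01767 / 0.03916 = 0.4512
β_Wren = 0.06426 / 0.03916 = 1.6410
β_Brixley = 0.01797 / 0.03916 = 0.4589
β_P = Σ w_i β_i = 0.21×1.8483 + 0.05×2.0184 + 0.25×2.2076 + 0.11×0.4512 + 0.08×1.6410 + 0.30×0.4589 = 1.3595
MRP = 11.32% − 5.53% = 5.79%
E(R_P) = R_f + β_P × MRP = 5.53% + 1.3595 × 5.79% = 13.40%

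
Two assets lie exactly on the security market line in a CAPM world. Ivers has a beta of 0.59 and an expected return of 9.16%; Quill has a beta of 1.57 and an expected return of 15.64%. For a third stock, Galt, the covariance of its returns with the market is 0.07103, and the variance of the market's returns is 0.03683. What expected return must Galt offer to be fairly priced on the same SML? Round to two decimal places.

18.01%

MRP = (15.64% − 9.16%) / (1.57 − 0.59) = 6.6122%
R_f = 9.16% − 0.59 × 6.6122% = 5.2588%
β_Galt = Cov / Var(R_m) = 0.07103 / 0.03683 = 1.9286
E(R_Galt) = R_f + β × MRP = 5.2588% + 1.9286 × 6.6122% = 18.01%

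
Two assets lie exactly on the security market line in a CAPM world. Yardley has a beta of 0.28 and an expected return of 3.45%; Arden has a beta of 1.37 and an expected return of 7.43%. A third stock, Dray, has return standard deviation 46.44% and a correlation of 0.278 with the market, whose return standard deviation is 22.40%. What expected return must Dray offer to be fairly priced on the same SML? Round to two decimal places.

4.53%

MRP = (7.43% − 3.45%) / (1.37 − 0.28) = 3.6514%
R_f = 3.45% − 0.28 × 3.6514% = 2.4276%
β_Dray = ρ·σ_i/σ_m = 0.278 × 46.44 / 22.40 = 0.5764
E(R_Dray) = R_f + β × MRP = 2.4276% + 0.5764 × 3.6514% = 4.53%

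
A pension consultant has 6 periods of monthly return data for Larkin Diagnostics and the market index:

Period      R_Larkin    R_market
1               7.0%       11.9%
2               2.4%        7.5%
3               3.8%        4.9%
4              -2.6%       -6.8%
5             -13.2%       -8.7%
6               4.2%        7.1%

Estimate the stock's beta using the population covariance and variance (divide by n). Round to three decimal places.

0.790

Mean R_i = (7.0 + 2.4 + 3.8 − 2.6 − 13.2 + 4.2) / 6 = 0.2667%
Mean R_m = (11.9 + 7.5 + 4.9 − 6.8 − 8.7 + 7.1) / 6 = 2.6500%
Σ(R_i − R̄_i)(R_m − R̄_m) = 278.0200  ⇒  Cov = 278.0200 / 6 = 46.3367
Σ(R_m − R̄_m)² = 352.0750  ⇒  Var(R_m) = 352.0750 / 6 = 58.6792
β = Cov / Var(R_m) = 46.3367 / 58.6792 = 0.7897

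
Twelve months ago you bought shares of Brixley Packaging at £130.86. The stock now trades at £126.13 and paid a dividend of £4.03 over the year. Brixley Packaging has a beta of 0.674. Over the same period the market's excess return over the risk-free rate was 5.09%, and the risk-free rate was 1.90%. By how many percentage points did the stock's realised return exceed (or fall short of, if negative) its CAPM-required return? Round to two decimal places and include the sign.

-5.87%

Realised HPR = (P1 + D1 − P0) / P0 = (126.13 + 4.03 − 130.86) / 130.86 = -0.70 / 130.86 = -0.5349%
CAPM required = R_f + β·MRP = 1.90% + 0.674 × 5.09% = 5.33066%
α = realised − required = -0.5349% − 5.33066% = -5.87%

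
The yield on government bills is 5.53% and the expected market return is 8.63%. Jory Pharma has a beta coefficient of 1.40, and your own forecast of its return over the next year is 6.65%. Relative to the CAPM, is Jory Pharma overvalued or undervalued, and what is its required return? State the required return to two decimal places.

Overvalued; required return 9.87%

MRP = 8.63% − 5.53% = 3.10%
Required return = R_f + β·MRP = 5.53% + 1.40 × 3.10% = 9.87%
Forecast 6.65% < required 9.87% → the stock plots below the SML → overvalued.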